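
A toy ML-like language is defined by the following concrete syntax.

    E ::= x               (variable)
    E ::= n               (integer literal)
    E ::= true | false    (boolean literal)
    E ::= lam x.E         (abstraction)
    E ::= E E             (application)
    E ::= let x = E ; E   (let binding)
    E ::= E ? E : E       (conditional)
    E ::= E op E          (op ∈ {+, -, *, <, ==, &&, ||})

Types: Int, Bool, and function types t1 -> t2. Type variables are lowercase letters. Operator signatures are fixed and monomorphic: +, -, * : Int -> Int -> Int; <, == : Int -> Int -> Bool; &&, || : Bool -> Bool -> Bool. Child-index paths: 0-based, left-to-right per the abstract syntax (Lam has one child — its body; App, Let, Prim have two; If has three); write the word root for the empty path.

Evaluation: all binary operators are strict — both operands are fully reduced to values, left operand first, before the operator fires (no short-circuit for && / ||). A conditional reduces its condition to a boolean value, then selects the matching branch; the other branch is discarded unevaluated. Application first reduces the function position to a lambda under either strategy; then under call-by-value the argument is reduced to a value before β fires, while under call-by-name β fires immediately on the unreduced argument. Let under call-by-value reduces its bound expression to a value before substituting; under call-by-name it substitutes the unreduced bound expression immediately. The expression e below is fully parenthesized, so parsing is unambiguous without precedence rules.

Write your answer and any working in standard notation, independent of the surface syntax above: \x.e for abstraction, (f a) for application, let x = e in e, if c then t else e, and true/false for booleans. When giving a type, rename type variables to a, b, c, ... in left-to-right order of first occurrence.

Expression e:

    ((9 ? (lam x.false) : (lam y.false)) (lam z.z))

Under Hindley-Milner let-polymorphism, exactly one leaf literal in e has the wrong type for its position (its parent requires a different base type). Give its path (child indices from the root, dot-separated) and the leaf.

Working:
  unify Int ~ Bool
  FAIL: mismatch Int ~ Bool

Answer: 0.0 : 9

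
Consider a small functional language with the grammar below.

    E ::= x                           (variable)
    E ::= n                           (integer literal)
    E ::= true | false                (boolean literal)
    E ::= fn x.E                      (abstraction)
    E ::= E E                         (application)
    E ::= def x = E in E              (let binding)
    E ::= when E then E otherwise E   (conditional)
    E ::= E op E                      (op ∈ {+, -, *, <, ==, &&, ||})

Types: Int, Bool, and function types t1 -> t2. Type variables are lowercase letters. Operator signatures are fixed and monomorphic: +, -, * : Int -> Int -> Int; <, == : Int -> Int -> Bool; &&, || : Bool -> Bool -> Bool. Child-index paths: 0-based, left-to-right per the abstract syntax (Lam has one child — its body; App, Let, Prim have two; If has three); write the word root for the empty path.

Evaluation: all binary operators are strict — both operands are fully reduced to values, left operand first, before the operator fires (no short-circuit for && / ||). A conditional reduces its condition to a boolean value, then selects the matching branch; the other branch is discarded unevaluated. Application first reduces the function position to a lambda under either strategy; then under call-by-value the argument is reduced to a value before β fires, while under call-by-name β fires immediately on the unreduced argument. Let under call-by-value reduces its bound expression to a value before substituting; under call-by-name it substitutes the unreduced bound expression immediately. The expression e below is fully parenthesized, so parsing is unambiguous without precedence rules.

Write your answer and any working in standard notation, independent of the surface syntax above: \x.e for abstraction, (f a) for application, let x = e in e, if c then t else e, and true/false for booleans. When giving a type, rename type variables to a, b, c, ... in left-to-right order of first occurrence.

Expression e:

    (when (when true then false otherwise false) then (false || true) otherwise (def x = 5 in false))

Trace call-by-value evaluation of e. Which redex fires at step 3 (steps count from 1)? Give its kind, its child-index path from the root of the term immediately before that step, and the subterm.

Answer: let at root : (let x = 5 in false)

Working:
step 0: (if (if true then false else false) then (false || true) else (let x = 5 in false))
step 1: [if@0] (if false then (false || true) else (let x = 5 in false))
step 2: [if@root] (let x = 5 in false)
step 3: [let@root] false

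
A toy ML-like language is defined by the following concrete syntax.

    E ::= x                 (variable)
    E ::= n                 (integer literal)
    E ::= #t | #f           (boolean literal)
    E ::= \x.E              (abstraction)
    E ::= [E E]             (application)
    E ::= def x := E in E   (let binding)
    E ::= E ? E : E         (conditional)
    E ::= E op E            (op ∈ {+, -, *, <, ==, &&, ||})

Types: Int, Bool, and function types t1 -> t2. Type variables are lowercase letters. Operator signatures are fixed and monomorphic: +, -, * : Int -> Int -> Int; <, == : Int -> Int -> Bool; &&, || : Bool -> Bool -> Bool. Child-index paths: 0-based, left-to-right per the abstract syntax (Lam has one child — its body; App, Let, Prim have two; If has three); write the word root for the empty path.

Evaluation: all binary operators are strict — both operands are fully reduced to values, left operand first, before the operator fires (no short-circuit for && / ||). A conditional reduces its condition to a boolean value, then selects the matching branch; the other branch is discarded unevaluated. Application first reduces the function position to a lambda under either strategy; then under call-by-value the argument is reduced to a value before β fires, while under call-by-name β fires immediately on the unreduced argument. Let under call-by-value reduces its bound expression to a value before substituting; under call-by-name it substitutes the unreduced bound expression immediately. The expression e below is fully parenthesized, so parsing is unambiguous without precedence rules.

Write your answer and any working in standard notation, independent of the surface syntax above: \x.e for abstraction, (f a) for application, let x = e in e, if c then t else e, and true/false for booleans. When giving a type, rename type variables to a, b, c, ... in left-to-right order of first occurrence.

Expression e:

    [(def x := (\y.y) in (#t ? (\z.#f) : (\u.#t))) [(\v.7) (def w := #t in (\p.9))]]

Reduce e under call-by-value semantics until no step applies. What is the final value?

Answer: false

Working:
step 0: ((let x = (\y.y) in (if true then (\z.false) else (\u.true))) ((\v.7) (let w = true in (\p.9))))
step 1: [let@0] ((if true then (\z.false) else (\u.true)) ((\v.7) (let w = true in (\p.9))))
step 2: [if@0] ((\z.false) ((\v.7) (let w = true in (\p.9))))
step 3: [let@1.1] ((\z.false) ((\v.7) (\p.9)))
step 4: [beta@1] ((\z.false) 7)
step 5: [beta@root] false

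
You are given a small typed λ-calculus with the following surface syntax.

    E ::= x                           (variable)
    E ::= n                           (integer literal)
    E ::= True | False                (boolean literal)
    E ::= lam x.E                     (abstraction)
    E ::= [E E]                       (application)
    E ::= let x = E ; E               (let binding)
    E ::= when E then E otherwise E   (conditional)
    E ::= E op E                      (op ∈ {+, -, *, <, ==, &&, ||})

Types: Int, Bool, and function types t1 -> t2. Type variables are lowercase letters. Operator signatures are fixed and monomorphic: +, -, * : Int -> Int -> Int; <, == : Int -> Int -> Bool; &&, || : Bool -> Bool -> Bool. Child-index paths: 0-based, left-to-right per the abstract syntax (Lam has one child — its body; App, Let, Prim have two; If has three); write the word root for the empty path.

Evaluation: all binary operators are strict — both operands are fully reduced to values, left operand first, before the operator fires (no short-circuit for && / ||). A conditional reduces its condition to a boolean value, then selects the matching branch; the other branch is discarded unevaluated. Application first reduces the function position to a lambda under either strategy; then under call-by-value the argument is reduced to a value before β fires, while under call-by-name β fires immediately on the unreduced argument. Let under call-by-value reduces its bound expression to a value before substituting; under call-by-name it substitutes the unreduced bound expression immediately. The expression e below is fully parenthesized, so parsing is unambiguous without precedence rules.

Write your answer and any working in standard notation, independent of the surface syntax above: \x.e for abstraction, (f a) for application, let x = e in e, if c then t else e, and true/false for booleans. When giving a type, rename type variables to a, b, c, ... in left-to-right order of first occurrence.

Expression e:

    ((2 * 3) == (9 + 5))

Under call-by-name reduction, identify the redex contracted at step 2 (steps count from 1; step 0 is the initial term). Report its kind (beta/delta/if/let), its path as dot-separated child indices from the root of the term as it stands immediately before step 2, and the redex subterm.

Derivation:
step 0: ((2 * 3) == (9 + 5))
step 1: [delta@0] (6 == (9 + 5))
step 2: [delta@1] (6 == 14)

Answer: delta at 1 : (9 + 5)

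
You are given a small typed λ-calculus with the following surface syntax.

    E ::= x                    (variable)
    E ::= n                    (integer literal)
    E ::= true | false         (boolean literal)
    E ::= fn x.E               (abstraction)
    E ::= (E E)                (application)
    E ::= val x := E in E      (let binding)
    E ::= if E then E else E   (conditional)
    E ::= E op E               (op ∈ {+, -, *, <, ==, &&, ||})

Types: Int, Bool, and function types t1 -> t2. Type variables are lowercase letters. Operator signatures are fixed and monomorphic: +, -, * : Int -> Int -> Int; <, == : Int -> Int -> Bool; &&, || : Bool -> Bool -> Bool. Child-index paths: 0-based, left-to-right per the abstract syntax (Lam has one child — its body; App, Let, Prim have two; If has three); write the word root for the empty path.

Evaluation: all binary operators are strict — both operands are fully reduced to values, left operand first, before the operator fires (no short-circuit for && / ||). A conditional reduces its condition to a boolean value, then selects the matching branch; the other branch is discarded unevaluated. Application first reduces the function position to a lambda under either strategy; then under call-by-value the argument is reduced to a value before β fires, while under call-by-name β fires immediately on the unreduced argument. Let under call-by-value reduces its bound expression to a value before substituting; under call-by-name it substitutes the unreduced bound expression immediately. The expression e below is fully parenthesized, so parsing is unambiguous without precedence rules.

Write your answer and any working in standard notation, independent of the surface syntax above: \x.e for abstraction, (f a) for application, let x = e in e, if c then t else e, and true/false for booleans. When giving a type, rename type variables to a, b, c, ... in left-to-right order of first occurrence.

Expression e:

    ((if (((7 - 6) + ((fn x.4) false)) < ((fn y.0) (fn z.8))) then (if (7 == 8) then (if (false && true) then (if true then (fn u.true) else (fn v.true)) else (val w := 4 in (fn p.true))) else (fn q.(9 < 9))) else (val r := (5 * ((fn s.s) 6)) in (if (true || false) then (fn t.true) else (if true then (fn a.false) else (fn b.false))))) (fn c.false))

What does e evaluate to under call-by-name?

Answer: true

Working:
step 0: ((if (((7 - 6) + ((\x.4) false)) < ((\y.0) (\z.8))) then (if (7 == 8) then (if (false && true) then (if true then (\u.true) else (\v.true)) else (let w = 4 in (\p.true))) else (\q.(9 < 9))) else (let r = (5 * ((\s.s) 6)) in (if (true || false) then (\t.true) else (if true then (\a.false) else (\b.false))))) (\c.false))
step 1: [delta@0.0.0.0] ((if ((1 + ((\x.4) false)) < ((\y.0) (\z.8))) then (if (7 == 8) then (if (false && true) then (if true then (\u.true) else (\v.true)) else (let w = 4 in (\p.true))) else (\q.(9 < 9))) else (let r = (5 * ((\s.s) 6)) in (if (true || false) then (\t.true) else (if true then (\a.false) else (\b.false))))) (\c.false))
step 2: [beta@0.0.0.1] ((if ((1 + 4) < ((\y.0) (\z.8))) then (if (7 == 8) then (if (false && true) then (if true then (\u.true) else (\v.true)) else (let w = 4 in (\p.true))) else (\q.(9 < 9))) else (let r = (5 * ((\s.s) 6)) in (if (true || false) then (\t.true) else (if true then (\a.false) else (\b.false))))) (\c.false))
step 3: [delta@0.0.0] ((if (5 < ((\y.0) (\z.8))) then (if (7 == 8) then (if (false && true) then (if true then (\u.true) else (\v.true)) else (let w = 4 in (\p.true))) else (\q.(9 < 9))) else (let r = (5 * ((\s.s) 6)) in (if (true || false) then (\t.true) else (if true then (\a.false) else (\b.false))))) (\c.false))
step 4: [beta@0.0.1] ((if (5 < 0) then (if (7 == 8) then (if (false && true) then (if true then (\u.true) else (\v.true)) else (let w = 4 in (\p.true))) else (\q.(9 < 9))) else (let r = (5 * ((\s.s) 6)) in (if (true || false) then (\t.true) else (if true then (\a.false) else (\b.false))))) (\c.false))
step 5: [delta@0.0] ((if false then (if (7 == 8) then (if (false && true) then (if true then (\u.true) else (\v.true)) else (let w = 4 in (\p.true))) else (\q.(9 < 9))) else (let r = (5 * ((\s.s) 6)) in (if (true || false) then (\t.true) else (if true then (\a.false) else (\b.false))))) (\c.false))
step 6: [if@0] ((let r = (5 * ((\s.s) 6)) in (if (true || false) then (\t.true) else (if true then (\a.false) else (\b.false)))) (\c.false))
step 7: [let@0] ((if (true || false) then (\t.true) else (if true then (\a.false) else (\b.false))) (\c.false))
step 8: [delta@0.0] ((if true then (\t.true) else (if true then (\a.false) else (\b.false))) (\c.false))
step 9: [if@0] ((\t.true) (\c.false))
step 10: [beta@root] true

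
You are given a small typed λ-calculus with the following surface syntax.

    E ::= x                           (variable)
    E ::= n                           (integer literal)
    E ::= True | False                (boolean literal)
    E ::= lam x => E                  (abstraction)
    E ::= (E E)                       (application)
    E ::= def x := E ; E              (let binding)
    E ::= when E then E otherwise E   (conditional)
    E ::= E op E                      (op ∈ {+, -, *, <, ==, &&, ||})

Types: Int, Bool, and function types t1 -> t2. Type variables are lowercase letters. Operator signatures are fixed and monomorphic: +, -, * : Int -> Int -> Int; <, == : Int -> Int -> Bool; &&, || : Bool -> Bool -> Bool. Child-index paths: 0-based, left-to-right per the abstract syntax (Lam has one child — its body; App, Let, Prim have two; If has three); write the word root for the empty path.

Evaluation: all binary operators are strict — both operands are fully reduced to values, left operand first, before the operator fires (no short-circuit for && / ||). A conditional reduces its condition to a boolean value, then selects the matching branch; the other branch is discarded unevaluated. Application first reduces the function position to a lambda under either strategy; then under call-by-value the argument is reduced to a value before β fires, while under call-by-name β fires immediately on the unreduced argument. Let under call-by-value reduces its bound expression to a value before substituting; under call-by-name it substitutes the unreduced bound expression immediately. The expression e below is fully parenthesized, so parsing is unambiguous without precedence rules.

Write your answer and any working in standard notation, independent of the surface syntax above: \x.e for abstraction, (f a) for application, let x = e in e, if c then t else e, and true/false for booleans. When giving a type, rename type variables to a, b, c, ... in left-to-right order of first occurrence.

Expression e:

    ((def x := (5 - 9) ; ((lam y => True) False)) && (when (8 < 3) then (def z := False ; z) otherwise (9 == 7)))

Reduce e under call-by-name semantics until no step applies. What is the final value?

Trace:
step 0: ((let x = (5 - 9) in ((\y.true) false)) && (if (8 < 3) then (let z = false in z) else (9 == 7)))
step 1: [let@0] (((\y.true) false) && (if (8 < 3) then (let z = false in z) else (9 == 7)))
step 2: [beta@0] (true && (if (8 < 3) then (let z = false in z) else (9 == 7)))
step 3: [delta@1.0] (true && (if false then (let z = false in z) else (9 == 7)))
step 4: [if@1] (true && (9 == 7))
step 5: [delta@1] (true && false)
step 6: [delta@root] false

Answer: false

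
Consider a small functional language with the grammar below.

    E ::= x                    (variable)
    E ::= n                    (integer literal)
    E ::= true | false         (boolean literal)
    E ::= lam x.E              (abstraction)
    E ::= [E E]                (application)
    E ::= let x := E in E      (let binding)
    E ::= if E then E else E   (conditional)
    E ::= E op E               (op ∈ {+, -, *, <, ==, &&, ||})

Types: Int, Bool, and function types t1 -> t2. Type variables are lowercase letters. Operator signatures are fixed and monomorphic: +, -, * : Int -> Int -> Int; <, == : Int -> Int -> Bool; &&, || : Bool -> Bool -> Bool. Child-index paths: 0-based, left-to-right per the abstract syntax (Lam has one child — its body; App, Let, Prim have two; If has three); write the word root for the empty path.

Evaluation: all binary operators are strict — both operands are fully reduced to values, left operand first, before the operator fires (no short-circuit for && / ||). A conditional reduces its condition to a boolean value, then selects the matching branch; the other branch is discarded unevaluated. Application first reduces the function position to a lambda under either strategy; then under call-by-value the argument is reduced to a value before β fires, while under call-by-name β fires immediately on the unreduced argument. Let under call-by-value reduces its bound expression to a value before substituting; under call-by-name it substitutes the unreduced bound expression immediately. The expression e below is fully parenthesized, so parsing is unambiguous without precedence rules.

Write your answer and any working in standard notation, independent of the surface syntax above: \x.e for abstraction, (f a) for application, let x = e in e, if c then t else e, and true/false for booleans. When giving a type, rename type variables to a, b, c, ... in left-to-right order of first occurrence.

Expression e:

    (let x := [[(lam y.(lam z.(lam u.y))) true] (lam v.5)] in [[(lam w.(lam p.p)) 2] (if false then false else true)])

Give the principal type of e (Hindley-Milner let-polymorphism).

Answer: Bool

Working:
y : a
\u._ : c -> a
\z._ : b -> c -> a
\y._ : a -> b -> c -> a
  unify a -> b -> c -> a ~ Bool -> d
  unify a ~ Bool
  unify b -> c -> Bool ~ d
_ _ : b -> c -> Bool
\v._ : e -> Int
  unify b -> c -> Bool ~ (e -> Int) -> f
  unify b ~ e -> Int
  unify c -> Bool ~ f
_ _ : c -> Bool
let x : forall. c -> Bool
p : h
\p._ : h -> h
\w._ : g -> h -> h
  unify g -> h -> h ~ Int -> i
  unify g ~ Int
  unify h -> h ~ i
_ _ : h -> h
  unify Bool ~ Bool
  unify Bool ~ Bool
  unify h -> h ~ Bool -> j
  unify h ~ Bool
  unify Bool ~ j
_ _ : Bool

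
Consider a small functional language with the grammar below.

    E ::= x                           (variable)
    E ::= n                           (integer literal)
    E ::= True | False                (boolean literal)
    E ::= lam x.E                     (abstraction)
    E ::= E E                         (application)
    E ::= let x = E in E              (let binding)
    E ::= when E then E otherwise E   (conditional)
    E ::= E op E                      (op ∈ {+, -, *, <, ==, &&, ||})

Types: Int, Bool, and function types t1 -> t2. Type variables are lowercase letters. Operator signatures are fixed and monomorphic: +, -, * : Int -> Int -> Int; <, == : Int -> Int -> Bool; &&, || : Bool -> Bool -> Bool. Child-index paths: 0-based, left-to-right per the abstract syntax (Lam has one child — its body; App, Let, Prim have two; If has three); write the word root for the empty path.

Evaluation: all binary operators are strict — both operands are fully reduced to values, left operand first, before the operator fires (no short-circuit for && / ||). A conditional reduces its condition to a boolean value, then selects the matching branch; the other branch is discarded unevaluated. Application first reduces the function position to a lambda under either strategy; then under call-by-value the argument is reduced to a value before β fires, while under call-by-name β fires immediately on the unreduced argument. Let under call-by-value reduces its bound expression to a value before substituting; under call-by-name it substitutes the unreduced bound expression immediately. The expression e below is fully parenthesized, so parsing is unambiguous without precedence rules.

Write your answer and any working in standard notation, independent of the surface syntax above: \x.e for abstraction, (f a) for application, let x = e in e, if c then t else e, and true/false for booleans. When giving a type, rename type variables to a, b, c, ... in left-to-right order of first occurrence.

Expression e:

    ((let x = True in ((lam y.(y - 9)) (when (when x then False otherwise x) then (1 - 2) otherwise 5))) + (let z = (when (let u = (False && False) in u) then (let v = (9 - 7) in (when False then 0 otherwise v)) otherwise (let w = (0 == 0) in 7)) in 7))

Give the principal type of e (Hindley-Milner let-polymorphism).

Trace:
let x : Bool
y : a
  unify a ~ Int
  unify Int ~ Int
\y._ : Int -> Int
x : Bool
  unify Bool ~ Bool
x : Bool
  unify Bool ~ Bool
  unify Bool ~ Bool
  unify Int ~ Int
  unify Int ~ Int
  unify Int ~ Int
  unify Int -> Int ~ Int -> b
  unify Int ~ Int
  unify Int ~ b
_ _ : Int
  unify Int ~ Int
  unify Bool ~ Bool
  unify Bool ~ Bool
let u : Bool
u : Bool
  unify Bool ~ Bool
  unify Int ~ Int
  unify Int ~ Int
let v : Int
  unify Bool ~ Bool
v : Int
  unify Int ~ Int
  unify Int ~ Int
  unify Int ~ Int
let w : Bool
  unify Int ~ Int
let z : Int
  unify Int ~ Int

Answer: Int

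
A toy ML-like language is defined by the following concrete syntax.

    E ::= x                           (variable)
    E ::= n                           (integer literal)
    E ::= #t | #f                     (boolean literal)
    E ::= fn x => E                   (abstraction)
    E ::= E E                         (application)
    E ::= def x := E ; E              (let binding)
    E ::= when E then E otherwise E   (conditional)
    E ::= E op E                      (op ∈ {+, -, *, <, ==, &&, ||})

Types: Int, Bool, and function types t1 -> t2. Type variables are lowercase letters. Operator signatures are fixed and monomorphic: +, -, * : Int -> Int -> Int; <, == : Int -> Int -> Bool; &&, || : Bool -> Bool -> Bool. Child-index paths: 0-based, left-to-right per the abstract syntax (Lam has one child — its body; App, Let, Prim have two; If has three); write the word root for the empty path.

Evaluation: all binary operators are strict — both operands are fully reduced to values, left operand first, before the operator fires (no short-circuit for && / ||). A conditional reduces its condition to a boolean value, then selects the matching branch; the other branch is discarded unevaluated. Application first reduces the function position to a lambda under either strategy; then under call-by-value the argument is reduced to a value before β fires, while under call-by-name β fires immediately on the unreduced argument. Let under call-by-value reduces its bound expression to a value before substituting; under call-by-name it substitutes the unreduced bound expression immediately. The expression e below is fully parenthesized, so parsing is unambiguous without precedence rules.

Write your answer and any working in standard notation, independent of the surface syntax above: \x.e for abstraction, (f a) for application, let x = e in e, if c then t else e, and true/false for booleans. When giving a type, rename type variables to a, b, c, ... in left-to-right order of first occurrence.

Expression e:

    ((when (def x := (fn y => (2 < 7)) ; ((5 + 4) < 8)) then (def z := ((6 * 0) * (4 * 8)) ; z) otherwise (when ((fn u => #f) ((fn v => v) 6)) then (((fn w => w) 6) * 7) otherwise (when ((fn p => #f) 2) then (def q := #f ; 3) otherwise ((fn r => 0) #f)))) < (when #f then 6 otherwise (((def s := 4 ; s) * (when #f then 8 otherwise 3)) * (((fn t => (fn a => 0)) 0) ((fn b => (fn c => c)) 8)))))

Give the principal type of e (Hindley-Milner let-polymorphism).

Derivation:
  unify Int ~ Int
  unify Int ~ Int
\y._ : a -> Bool
let x : forall. a -> Bool
  unify Int ~ Int
  unify Int ~ Int
  unify Int ~ Int
  unify Int ~ Int
  unify Bool ~ Bool
  unify Int ~ Int
  unify Int ~ Int
  unify Int ~ Int
  unify Int ~ Int
  unify Int ~ Int
  unify Int ~ Int
let z : Int
z : Int
\u._ : b -> Bool
v : c
\v._ : c -> c
  unify c -> c ~ Int -> d
  unify c ~ Int
  unify Int ~ d
_ _ : Int
  unify b -> Bool ~ Int -> e
  unify b ~ Int
  unify Bool ~ e
_ _ : Bool
  unify Bool ~ Bool
w : f
\w._ : f -> f
  unify f -> f ~ Int -> g
  unify f ~ Int
  unify Int ~ g
_ _ : Int
  unify Int ~ Int
  unify Int ~ Int
\p._ : h -> Bool
  unify h -> Bool ~ Int -> i
  unify h ~ Int
  unify Bool ~ i
_ _ : Bool
  unify Bool ~ Bool
let q : Bool
\r._ : j -> Int
  unify j -> Int ~ Bool -> k
  unify j ~ Bool
  unify Int ~ k
_ _ : Int
  unify Int ~ Int
  unify Int ~ Int
  unify Int ~ Int
  unify Int ~ Int
  unify Bool ~ Bool
let s : Int
s : Int
  unify Int ~ Int
  unify Bool ~ Bool
  unify Int ~ Int
  unify Int ~ Int
  unify Int ~ Int
\a._ : m -> Int
\t._ : l -> m -> Int
  unify l -> m -> Int ~ Int -> n
  unify l ~ Int
  unify m -> Int ~ n
_ _ : m -> Int
c : p
\c._ : p -> p
\b._ : o -> p -> p
  unify o -> p -> p ~ Int -> q
  unify o ~ Int
  unify p -> p ~ q
_ _ : p -> p
  unify m -> Int ~ (p -> p) -> r
  unify m ~ p -> p
  unify Int ~ r
_ _ : Int
  unify Int ~ Int
  unify Int ~ Int
  unify Int ~ Int

Answer: Bool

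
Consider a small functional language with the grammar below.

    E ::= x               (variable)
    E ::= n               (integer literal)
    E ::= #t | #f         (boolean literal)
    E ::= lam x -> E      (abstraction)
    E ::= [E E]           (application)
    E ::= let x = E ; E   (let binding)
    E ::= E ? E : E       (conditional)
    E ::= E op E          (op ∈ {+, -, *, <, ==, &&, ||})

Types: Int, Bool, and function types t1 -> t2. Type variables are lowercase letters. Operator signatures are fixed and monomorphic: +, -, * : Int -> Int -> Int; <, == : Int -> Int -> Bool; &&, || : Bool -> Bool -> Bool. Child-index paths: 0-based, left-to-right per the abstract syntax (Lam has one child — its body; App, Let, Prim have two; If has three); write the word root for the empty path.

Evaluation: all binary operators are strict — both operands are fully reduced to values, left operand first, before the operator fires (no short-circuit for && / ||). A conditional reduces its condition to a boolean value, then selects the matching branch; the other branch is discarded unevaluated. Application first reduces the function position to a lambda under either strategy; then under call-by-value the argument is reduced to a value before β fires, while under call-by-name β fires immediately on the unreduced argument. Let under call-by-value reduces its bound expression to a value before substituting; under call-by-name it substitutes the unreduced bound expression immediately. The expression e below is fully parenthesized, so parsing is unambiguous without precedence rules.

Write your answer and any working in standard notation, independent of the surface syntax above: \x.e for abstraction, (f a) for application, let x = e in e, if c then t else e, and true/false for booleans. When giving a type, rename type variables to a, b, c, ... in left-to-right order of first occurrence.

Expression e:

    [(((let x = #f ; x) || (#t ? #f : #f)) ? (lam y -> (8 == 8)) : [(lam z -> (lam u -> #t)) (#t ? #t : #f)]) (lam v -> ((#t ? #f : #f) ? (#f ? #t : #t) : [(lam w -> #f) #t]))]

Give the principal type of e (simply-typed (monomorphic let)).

Answer: Bool

Working:
let x : Bool
x : Bool
  unify Bool ~ Bool
  unify Bool ~ Bool
  unify Bool ~ Bool
  unify Bool ~ Bool
  unify Bool ~ Bool
  unify Int ~ Int
  unify Int ~ Int
\y._ : a -> Bool
\u._ : c -> Bool
\z._ : b -> c -> Bool
  unify Bool ~ Bool
  unify Bool ~ Bool
  unify b -> c -> Bool ~ Bool -> d
  unify b ~ Bool
  unify c -> Bool ~ d
_ _ : c -> Bool
  unify a -> Bool ~ c -> Bool
  unify a ~ c
  unify Bool ~ Bool
  unify Bool ~ Bool
  unify Bool ~ Bool
  unify Bool ~ Bool
  unify Bool ~ Bool
  unify Bool ~ Bool
\w._ : f -> Bool
  unify f -> Bool ~ Bool -> g
  unify f ~ Bool
  unify Bool ~ g
_ _ : Bool
  unify Bool ~ Bool
\v._ : e -> Bool
  unify c -> Bool ~ (e -> Bool) -> h
  unify c ~ e -> Bool
  unify Bool ~ h
_ _ : Bool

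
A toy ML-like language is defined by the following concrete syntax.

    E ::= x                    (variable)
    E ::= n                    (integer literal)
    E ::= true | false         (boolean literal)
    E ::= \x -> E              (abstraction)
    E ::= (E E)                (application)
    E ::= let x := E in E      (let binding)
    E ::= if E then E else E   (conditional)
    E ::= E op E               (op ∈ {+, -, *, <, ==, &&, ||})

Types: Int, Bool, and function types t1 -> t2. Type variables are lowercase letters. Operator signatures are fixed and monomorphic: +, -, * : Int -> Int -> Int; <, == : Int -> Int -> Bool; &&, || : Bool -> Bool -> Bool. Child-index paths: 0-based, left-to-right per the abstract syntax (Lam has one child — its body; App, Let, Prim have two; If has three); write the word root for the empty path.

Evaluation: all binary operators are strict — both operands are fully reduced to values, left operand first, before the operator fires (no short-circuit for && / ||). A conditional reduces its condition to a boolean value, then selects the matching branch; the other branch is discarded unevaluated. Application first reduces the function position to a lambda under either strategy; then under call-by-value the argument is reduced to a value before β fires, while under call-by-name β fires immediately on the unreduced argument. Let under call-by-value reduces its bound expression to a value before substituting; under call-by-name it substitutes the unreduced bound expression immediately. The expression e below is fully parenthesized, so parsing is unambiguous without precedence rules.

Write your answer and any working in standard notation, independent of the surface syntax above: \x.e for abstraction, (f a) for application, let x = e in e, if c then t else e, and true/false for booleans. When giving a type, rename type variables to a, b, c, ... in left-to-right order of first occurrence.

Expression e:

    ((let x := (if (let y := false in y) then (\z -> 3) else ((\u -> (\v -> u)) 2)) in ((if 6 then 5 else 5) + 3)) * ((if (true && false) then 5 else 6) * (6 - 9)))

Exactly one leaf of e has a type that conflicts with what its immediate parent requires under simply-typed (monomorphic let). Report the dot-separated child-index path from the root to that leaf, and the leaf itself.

Answer: 0.1.0.0 : 6

Working:
let y : Bool
y : Bool
  unify Bool ~ Bool
\z._ : a -> Int
u : b
\v._ : c -> b
\u._ : b -> c -> b
  unify b -> c -> b ~ Int -> d
  unify b ~ Int
  unify c -> Int ~ d
_ _ : c -> Int
  unify a -> Int ~ c -> Int
  unify a ~ c
  unify Int ~ Int
let x : c -> Int
  unify Int ~ Bool
  FAIL: mismatch Int ~ Bool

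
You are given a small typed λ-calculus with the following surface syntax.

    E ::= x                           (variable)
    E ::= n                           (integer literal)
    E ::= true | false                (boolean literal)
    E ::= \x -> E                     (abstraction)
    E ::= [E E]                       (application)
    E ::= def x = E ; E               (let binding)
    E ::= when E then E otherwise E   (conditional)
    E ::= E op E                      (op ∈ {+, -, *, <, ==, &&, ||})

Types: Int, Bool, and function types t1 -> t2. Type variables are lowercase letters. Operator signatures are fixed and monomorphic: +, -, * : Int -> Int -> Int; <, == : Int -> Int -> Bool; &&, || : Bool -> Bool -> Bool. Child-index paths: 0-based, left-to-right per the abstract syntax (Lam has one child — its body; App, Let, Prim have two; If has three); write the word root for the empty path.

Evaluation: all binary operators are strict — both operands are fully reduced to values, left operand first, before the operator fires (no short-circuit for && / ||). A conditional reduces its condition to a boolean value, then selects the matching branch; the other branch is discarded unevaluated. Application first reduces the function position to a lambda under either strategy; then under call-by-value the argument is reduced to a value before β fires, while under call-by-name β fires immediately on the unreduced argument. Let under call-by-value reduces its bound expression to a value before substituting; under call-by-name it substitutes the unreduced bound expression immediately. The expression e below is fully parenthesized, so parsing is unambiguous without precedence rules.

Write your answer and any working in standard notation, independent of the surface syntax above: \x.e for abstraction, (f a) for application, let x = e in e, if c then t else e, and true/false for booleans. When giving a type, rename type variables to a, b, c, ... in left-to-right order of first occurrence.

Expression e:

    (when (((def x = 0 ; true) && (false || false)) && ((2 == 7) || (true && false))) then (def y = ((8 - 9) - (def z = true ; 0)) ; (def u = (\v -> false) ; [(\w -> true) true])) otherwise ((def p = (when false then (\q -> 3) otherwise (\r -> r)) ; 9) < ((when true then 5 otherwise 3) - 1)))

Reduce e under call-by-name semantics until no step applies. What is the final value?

Answer: false

Working:
step 0: (if (((let x = 0 in true) && (false || false)) && ((2 == 7) || (true && false))) then (let y = ((8 - 9) - (let z = true in 0)) in (let u = (\v.false) in ((\w.true) true))) else ((let p = (if false then (\q.3) else (\r.r)) in 9) < ((if true then 5 else 3) - 1)))
step 1: [let@0.0.0] (if ((true && (false || false)) && ((2 == 7) || (true && false))) then (let y = ((8 - 9) - (let z = true in 0)) in (let u = (\v.false) in ((\w.true) true))) else ((let p = (if false then (\q.3) else (\r.r)) in 9) < ((if true then 5 else 3) - 1)))
step 2: [delta@0.0.1] (if ((true && false) && ((2 == 7) || (true && false))) then (let y = ((8 - 9) - (let z = true in 0)) in (let u = (\v.false) in ((\w.true) true))) else ((let p = (if false then (\q.3) else (\r.r)) in 9) < ((if true then 5 else 3) - 1)))
step 3: [delta@0.0] (if (false && ((2 == 7) || (true && false))) then (let y = ((8 - 9) - (let z = true in 0)) in (let u = (\v.false) in ((\w.true) true))) else ((let p = (if false then (\q.3) else (\r.r)) in 9) < ((if true then 5 else 3) - 1)))
step 4: [delta@0.1.0] (if (false && (false || (true && false))) then (let y = ((8 - 9) - (let z = true in 0)) in (let u = (\v.false) in ((\w.true) true))) else ((let p = (if false then (\q.3) else (\r.r)) in 9) < ((if true then 5 else 3) - 1)))
step 5: [delta@0.1.1] (if (false && (false || false)) then (let y = ((8 - 9) - (let z = true in 0)) in (let u = (\v.false) in ((\w.true) true))) else ((let p = (if false then (\q.3) else (\r.r)) in 9) < ((if true then 5 else 3) - 1)))
step 6: [delta@0.1] (if (false && false) then (let y = ((8 - 9) - (let z = true in 0)) in (let u = (\v.false) in ((\w.true) true))) else ((let p = (if false then (\q.3) else (\r.r)) in 9) < ((if true then 5 else 3) - 1)))
step 7: [delta@0] (if false then (let y = ((8 - 9) - (let z = true in 0)) in (let u = (\v.false) in ((\w.true) true))) else ((let p = (if false then (\q.3) else (\r.r)) in 9) < ((if true then 5 else 3) - 1)))
step 8: [if@root] ((let p = (if false then (\q.3) else (\r.r)) in 9) < ((if true then 5 else 3) - 1))
step 9: [let@0] (9 < ((if true then 5 else 3) - 1))
step 10: [if@1.0] (9 < (5 - 1))
step 11: [delta@1] (9 < 4)
step 12: [delta@root] false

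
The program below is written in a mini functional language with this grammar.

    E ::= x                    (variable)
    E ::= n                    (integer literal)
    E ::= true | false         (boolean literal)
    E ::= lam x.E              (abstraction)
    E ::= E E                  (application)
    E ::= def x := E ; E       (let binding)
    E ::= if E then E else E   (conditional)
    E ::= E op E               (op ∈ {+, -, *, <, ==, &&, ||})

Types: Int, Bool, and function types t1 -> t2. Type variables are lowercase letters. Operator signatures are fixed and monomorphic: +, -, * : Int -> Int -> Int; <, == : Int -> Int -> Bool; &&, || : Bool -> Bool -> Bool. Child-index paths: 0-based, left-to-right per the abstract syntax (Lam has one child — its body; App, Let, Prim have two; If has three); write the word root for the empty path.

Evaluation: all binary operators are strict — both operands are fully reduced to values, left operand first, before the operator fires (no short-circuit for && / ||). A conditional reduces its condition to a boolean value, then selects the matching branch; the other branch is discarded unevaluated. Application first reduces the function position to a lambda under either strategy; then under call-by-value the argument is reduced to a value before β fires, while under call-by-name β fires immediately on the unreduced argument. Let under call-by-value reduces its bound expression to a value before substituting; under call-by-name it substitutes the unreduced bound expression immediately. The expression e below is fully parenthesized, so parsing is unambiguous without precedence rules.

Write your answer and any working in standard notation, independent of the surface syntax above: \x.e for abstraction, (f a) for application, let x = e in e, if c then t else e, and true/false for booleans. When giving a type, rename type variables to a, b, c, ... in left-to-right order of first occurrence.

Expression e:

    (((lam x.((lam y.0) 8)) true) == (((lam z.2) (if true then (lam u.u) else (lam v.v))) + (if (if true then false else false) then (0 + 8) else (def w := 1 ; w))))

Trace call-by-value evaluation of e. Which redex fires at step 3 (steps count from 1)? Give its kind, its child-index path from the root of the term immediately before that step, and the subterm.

Derivation:
step 0: (((\x.((\y.0) 8)) true) == (((\z.2) (if true then (\u.u) else (\v.v))) + (if (if true then false else false) then (0 + 8) else (let w = 1 in w))))
step 1: [beta@0] (((\y.0) 8) == (((\z.2) (if true then (\u.u) else (\v.v))) + (if (if true then false else false) then (0 + 8) else (let w = 1 in w))))
step 2: [beta@0] (0 == (((\z.2) (if true then (\u.u) else (\v.v))) + (if (if true then false else false) then (0 + 8) else (let w = 1 in w))))
step 3: [if@1.0.1] (0 == (((\z.2) (\u.u)) + (if (if true then false else false) then (0 + 8) else (let w = 1 in w))))

Answer: if at 1.0.1 : (if true then (\u.u) else (\v.v))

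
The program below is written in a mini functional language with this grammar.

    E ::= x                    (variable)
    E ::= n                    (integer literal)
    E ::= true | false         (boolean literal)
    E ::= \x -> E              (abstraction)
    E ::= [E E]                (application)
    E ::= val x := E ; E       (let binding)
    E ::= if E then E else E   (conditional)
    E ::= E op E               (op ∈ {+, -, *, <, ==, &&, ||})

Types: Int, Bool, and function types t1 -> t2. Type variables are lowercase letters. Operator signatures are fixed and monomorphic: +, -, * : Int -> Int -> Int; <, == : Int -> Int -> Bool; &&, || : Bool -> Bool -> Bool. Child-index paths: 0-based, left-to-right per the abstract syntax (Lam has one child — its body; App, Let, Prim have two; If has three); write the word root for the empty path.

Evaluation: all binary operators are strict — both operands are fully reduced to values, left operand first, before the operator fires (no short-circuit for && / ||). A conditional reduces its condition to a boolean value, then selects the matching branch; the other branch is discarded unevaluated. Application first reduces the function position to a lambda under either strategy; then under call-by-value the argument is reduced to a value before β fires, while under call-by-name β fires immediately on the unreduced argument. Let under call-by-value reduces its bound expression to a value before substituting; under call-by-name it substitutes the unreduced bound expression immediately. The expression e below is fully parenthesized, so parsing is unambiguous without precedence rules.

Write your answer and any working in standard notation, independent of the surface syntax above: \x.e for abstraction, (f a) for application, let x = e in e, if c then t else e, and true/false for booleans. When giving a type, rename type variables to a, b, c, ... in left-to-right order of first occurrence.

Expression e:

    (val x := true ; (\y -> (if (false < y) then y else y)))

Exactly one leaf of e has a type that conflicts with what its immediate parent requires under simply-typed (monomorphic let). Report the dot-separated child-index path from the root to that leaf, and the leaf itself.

Trace:
let x : Bool
  unify Bool ~ Int
  FAIL: mismatch Bool ~ Int

Answer: 1.0.0.0 : false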